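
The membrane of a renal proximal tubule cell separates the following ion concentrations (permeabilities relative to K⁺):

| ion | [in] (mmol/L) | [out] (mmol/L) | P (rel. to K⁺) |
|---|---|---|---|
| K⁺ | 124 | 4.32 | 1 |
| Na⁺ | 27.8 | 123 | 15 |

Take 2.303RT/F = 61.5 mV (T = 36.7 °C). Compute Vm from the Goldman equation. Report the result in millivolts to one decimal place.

Vm = 61.5 · log₁₀[(Σ P·[cation]ₒ + Σ P·[anion]ᵢ) / (Σ P·[cation]ᵢ + Σ P·[anion]ₒ)]
Numerator = 1×4.32 + 15×123 = 1849
Denominator = 1×124 + 15×27.8 = 541
Vm = 61.5 · log₁₀(3.4183) = 61.5 × (0.5338) = 32.83 mV

32.8 mV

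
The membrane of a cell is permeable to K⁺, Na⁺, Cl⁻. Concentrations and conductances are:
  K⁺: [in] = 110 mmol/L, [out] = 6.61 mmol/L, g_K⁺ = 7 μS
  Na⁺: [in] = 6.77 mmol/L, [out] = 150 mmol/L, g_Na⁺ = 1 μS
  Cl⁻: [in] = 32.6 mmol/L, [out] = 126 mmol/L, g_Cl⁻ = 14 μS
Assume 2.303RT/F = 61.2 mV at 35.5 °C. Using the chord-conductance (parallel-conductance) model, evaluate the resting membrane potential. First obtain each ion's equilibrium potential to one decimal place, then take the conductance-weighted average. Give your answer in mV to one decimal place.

E_K⁺ = (61.2/1)·log₁₀(6.61/110) = -74.7 mV
E_Na⁺ = (61.2/1)·log₁₀(150/6.77) = 82.3 mV
E_Cl⁻ = (61.2/-1)·log₁₀(126/32.6) = -35.9 mV
Vm = (Σ gᵢEᵢ)/(Σ gᵢ) = (7·-74.7 + 1·82.3 + 14·-35.9) / (7 + 1 + 14)
= -943.20 / 22 = -42.87 mV

-42.9 mV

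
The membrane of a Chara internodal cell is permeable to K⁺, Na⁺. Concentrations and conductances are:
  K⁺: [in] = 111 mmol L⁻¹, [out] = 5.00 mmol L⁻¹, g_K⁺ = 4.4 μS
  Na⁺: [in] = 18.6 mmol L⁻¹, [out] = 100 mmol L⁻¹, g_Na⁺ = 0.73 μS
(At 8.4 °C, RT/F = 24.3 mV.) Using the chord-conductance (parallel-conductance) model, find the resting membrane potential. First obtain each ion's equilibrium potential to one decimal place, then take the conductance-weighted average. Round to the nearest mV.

-59 mV

E_K⁺ = (24.3/1)·ln(5.00/111) = -75.3 mV
E_Na⁺ = (24.3/1)·ln(100/18.6) = 40.9 mV
Vm = (Σ gᵢEᵢ)/(Σ gᵢ) = (4.4·-75.3 + 0.73·40.9) / (4.4 + 0.73)
= -301.46 / 5.13 = -58.76 mV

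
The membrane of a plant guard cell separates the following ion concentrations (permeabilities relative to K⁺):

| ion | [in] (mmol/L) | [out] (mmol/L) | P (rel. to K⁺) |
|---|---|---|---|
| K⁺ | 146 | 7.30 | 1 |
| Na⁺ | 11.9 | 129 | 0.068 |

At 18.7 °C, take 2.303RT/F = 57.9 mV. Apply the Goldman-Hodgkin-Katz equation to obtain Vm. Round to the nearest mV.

Vm = 57.9 · log₁₀[(Σ P·[cation]ₒ + Σ P·[anion]ᵢ) / (Σ P·[cation]ᵢ + Σ P·[anion]ₒ)]
Numerator = 1×7.30 + 0.068×129 = 16.07
Denominator = 1×146 + 0.068×11.9 = 146.8
Vm = 57.9 · log₁₀(0.10948) = 57.9 × (-0.9607) = -55.62 mV

-56 mV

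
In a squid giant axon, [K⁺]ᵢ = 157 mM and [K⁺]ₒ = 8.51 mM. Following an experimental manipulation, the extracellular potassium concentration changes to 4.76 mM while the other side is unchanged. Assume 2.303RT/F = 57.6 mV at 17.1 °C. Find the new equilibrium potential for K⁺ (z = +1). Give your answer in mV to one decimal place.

After the shift: [K⁺]_out = 4.76, [K⁺]_in = 157 mM.
E_new = (57.6/1)·log₁₀(4.76/157) = 57.60 · (-1.5183) = -87.45 mV

-87.5 mV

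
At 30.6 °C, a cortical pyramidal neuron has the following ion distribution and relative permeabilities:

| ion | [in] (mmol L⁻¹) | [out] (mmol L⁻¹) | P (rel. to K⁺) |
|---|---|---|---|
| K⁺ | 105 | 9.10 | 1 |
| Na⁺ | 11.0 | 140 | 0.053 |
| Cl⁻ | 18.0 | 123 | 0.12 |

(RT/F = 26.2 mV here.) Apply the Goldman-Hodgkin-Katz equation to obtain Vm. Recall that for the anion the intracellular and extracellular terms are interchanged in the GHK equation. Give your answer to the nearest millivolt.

Vm = 26.2 · ln[(Σ P·[cation]ₒ + Σ P·[anion]ᵢ) / (Σ P·[cation]ᵢ + Σ P·[anion]ₒ)]
Numerator = 1×9.10 + 0.053×140 + 0.12×18.0 = 18.68
Denominator = 1×105 + 0.053×11.0 + 0.12×123 = 120.3
Vm = 26.2 · ln(0.15522) = 26.2 × (-1.8629) = -48.81 mV

-49 mV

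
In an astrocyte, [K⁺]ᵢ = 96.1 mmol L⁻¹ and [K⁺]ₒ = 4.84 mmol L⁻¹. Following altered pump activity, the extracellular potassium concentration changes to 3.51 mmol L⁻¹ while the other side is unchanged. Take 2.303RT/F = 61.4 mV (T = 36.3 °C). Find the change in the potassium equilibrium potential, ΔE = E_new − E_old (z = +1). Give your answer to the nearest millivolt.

E_old = (61.4/1)·log₁₀(4.84/96.1) = -79.69 mV
E_new = (61.4/1)·log₁₀(3.51/96.1) = -88.26 mV
ΔE = -88.26 − (-79.69) = -8.57 mV

-9 mV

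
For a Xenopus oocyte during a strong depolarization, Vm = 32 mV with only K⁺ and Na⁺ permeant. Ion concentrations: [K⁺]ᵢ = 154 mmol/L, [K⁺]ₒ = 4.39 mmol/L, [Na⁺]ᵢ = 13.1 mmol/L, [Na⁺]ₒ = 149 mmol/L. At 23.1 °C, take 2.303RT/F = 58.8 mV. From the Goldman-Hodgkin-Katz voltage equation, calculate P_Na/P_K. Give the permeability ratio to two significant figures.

Let α = P_Na/P_K. GHK: Vm = 58.8·log₁₀[(Kₒ + α·Naₒ)/(Kᵢ + α·Naᵢ)].
10^(Vm/58.8) = 10^(32.0/58.8) = 3.5012
So 3.5012·(Kᵢ + α·Naᵢ) = Kₒ + α·Naₒ → α = (3.5012·154.0 − 4.39) / (149.0 − 3.5012·13.1)
α = (539.2 − 4.39) / (149.0 − 45.87) = 534.8/103.1 = 5.185

5.2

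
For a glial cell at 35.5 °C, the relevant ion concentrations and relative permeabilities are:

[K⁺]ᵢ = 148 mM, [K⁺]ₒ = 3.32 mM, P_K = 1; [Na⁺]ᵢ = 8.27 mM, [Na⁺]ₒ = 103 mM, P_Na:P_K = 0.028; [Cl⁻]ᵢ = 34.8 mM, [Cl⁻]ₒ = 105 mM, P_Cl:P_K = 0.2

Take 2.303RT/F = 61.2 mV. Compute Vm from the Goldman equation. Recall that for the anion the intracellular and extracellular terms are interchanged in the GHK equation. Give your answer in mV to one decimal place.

Vm = 61.2 · log₁₀[(Σ P·[cation]ₒ + Σ P·[anion]ᵢ) / (Σ P·[cation]ᵢ + Σ P·[anion]ₒ)]
Numerator = 1×3.32 + 0.028×103 + 0.2×34.8 = 13.16
Denominator = 1×148 + 0.028×8.27 + 0.2×105 = 169.2
Vm = 61.2 · log₁₀(0.077787) = 61.2 × (-1.1091) = -67.88 mV

-67.9 mV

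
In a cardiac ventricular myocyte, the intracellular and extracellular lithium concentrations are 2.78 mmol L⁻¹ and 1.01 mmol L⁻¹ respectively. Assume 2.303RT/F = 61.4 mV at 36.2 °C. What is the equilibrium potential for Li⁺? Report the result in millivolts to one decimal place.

E = (61.4/z) · log₁₀([Li⁺]_out/[Li⁺]_in) with z = +1.
= (61.4/1) · log₁₀(1.01/2.78) = 61.40 · log₁₀(0.3633)
= 61.40 · (-0.4397) = -27.00 mV

-27.0 mV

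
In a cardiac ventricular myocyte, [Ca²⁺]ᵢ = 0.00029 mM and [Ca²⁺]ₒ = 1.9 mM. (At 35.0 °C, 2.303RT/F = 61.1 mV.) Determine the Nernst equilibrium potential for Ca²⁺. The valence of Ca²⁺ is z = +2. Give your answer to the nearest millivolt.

E = (61.1/z) · log₁₀([Ca²⁺]_out/[Ca²⁺]_in) with z = +2.
= (61.1/2) · log₁₀(1.9/0.00029) = 30.55 · log₁₀(6552)
= 30.55 · (3.8164) = 116.59 mV

117 mV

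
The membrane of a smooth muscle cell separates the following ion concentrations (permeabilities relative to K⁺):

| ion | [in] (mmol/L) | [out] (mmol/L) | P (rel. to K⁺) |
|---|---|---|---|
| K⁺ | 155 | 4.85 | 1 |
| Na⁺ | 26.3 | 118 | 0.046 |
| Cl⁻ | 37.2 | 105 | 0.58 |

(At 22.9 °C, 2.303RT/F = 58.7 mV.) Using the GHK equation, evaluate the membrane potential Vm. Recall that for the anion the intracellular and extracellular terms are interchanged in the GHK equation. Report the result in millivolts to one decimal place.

Vm = 58.7 · log₁₀[(Σ P·[cation]ₒ + Σ P·[anion]ᵢ) / (Σ P·[cation]ᵢ + Σ P·[anion]ₒ)]
Numerator = 1×4.85 + 0.046×118 + 0.58×37.2 = 31.85
Denominator = 1×155 + 0.046×26.3 + 0.58×105 = 217.1
Vm = 58.7 · log₁₀(0.14672) = 58.7 × (-0.8335) = -48.93 mV

-48.9 mV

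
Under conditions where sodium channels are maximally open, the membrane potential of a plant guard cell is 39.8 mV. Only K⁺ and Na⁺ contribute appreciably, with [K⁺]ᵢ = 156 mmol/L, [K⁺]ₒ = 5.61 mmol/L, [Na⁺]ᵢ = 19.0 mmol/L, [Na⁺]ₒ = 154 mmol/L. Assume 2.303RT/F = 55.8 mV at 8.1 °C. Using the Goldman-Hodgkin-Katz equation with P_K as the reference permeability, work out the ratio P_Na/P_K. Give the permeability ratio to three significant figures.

Let α = P_Na/P_K. GHK: Vm = 55.8·log₁₀[(Kₒ + α·Naₒ)/(Kᵢ + α·Naᵢ)].
10^(Vm/55.8) = 10^(39.8/55.8) = 5.1673
So 5.1673·(Kᵢ + α·Naᵢ) = Kₒ + α·Naₒ → α = (5.1673·156.0 − 5.61) / (154.0 − 5.1673·19.0)
α = (806.1 − 5.61) / (154.0 − 98.18) = 800.5/55.82 = 14.34

14.3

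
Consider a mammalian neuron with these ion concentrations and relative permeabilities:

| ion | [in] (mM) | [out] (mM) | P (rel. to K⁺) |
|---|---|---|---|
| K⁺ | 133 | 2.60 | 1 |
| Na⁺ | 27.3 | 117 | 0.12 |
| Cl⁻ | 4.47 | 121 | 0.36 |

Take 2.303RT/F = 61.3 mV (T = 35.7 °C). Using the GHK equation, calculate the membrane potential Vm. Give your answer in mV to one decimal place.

Vm = 61.3 · log₁₀[(Σ P·[cation]ₒ + Σ P·[anion]ᵢ) / (Σ P·[cation]ᵢ + Σ P·[anion]ₒ)]
Numerator = 1×2.60 + 0.12×117 + 0.36×4.47 = 18.25
Denominator = 1×133 + 0.12×27.3 + 0.36×121 = 179.8
Vm = 61.3 · log₁₀(0.10148) = 61.3 × (-0.9936) = -60.91 mV

-60.9 mV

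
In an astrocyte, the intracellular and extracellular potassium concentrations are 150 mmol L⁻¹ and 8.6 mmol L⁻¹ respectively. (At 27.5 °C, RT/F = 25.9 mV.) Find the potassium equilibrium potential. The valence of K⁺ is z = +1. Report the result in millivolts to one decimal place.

-74.0 mV

E = (25.9/z) · ln([K⁺]_out/[K⁺]_in) with z = +1.
= (25.9/1) · ln(8.6/150) = 25.90 · ln(0.05733)
= 25.90 · (-2.8589) = -74.04 mV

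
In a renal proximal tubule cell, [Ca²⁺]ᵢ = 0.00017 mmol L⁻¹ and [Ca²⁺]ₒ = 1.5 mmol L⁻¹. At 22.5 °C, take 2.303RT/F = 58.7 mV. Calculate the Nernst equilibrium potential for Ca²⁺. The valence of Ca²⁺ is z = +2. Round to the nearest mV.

116 mV

E = (58.7/z) · log₁₀([Ca²⁺]_out/[Ca²⁺]_in) with z = +2.
= (58.7/2) · log₁₀(1.5/0.00017) = 29.35 · log₁₀(8824)
= 29.35 · (3.9456) = 115.80 mV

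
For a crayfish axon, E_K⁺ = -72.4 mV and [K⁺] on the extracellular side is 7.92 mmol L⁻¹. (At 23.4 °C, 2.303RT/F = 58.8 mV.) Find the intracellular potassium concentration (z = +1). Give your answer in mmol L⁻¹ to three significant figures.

135 mmol L⁻¹

Nernst: E = (58.8/1) · log₁₀([out]/[in]), so log₁₀([out]/[in]) = -72.4 × 1 / 58.8 = -1.2313.
[out]/[in] = 10^(-1.2313) = 0.05871.
[in] = 7.92 / 0.05871 = 134.9 mmol L⁻¹.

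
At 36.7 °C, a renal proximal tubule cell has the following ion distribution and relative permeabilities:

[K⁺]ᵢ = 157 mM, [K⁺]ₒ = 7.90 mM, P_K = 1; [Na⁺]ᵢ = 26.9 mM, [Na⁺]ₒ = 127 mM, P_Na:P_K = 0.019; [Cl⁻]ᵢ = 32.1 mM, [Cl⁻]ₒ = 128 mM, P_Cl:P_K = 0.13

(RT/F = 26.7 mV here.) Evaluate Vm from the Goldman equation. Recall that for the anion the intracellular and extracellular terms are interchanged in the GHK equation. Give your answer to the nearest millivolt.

-66 mV

Vm = 26.7 · ln[(Σ P·[cation]ₒ + Σ P·[anion]ᵢ) / (Σ P·[cation]ᵢ + Σ P·[anion]ₒ)]
Numerator = 1×7.90 + 0.019×127 + 0.13×32.1 = 14.49
Denominator = 1×157 + 0.019×26.9 + 0.13×128 = 174.2
Vm = 26.7 · ln(0.083181) = 26.7 × (-2.4867) = -66.40 mV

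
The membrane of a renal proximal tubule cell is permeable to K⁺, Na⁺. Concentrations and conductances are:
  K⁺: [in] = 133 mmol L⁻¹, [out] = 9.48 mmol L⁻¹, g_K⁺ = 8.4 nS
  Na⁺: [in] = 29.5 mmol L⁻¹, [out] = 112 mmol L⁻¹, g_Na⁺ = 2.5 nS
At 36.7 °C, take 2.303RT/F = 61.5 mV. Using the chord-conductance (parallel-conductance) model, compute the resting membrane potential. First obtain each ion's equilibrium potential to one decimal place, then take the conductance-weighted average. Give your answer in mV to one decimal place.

E_K⁺ = (61.5/1)·log₁₀(9.48/133) = -70.5 mV
E_Na⁺ = (61.5/1)·log₁₀(112/29.5) = 35.6 mV
Vm = (Σ gᵢEᵢ)/(Σ gᵢ) = (8.4·-70.5 + 2.5·35.6) / (8.4 + 2.5)
= -503.20 / 10.9 = -46.17 mV

-46.2 mV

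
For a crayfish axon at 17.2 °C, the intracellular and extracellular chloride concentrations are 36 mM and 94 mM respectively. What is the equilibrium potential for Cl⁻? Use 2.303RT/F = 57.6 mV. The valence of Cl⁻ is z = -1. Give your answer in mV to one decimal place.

E = (57.6/z) · log₁₀([Cl⁻]_out/[Cl⁻]_in) with z = -1.
For an anion, dividing by z = -1 reverses the sign.
= (57.6/-1) · log₁₀(94/36) = -57.60 · log₁₀(2.611)
= -57.60 · (0.4168) = -24.01 mV

-24.0 mV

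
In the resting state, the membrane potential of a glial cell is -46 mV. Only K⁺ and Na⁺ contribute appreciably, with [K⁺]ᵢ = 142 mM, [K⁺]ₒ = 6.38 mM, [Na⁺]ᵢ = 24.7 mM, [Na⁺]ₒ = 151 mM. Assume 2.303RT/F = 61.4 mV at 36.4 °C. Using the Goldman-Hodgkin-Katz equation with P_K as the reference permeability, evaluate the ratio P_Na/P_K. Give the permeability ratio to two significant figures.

Let α = P_Na/P_K. GHK: Vm = 61.4·log₁₀[(Kₒ + α·Naₒ)/(Kᵢ + α·Naᵢ)].
10^(Vm/61.4) = 10^(-46.0/61.4) = 0.17816
So 0.17816·(Kᵢ + α·Naᵢ) = Kₒ + α·Naₒ → α = (0.17816·142.0 − 6.38) / (151.0 − 0.17816·24.7)
α = (25.3 − 6.38) / (151.0 − 4.401) = 18.92/146.6 = 0.1291

0.13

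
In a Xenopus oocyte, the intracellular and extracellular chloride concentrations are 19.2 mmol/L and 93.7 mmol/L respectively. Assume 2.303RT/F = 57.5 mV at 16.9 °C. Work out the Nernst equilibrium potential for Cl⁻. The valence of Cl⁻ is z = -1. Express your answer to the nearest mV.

E = (57.5/z) · log₁₀([Cl⁻]_out/[Cl⁻]_in) with z = -1.
For an anion, dividing by z = -1 reverses the sign.
= (57.5/-1) · log₁₀(93.7/19.2) = -57.50 · log₁₀(4.88)
= -57.50 · (0.6884) = -39.59 mV

-40 mV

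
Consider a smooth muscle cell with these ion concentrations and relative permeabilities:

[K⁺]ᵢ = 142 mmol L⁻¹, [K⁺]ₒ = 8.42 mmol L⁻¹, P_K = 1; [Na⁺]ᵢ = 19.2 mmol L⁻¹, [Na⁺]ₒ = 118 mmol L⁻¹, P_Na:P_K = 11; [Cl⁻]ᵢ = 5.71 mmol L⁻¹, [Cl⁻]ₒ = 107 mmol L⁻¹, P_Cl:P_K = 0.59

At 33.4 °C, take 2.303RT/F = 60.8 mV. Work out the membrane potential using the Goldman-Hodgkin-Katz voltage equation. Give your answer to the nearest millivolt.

30 mV

Vm = 60.8 · log₁₀[(Σ P·[cation]ₒ + Σ P·[anion]ᵢ) / (Σ P·[cation]ᵢ + Σ P·[anion]ₒ)]
Numerator = 1×8.42 + 11×118 + 0.59×5.71 = 1310
Denominator = 1×142 + 11×19.2 + 0.59×107 = 416.3
Vm = 60.8 · log₁₀(3.146) = 60.8 × (0.4978) = 30.26 mV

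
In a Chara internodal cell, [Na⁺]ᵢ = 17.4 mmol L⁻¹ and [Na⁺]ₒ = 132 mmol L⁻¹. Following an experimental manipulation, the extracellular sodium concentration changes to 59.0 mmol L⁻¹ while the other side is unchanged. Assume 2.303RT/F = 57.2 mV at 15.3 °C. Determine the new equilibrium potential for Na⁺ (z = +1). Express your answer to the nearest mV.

30 mV

After the shift: [Na⁺]_out = 59.0, [Na⁺]_in = 17.4 mmol L⁻¹.
E_new = (57.2/1)·log₁₀(59.0/17.4) = 57.20 · (0.5303) = 30.33 mV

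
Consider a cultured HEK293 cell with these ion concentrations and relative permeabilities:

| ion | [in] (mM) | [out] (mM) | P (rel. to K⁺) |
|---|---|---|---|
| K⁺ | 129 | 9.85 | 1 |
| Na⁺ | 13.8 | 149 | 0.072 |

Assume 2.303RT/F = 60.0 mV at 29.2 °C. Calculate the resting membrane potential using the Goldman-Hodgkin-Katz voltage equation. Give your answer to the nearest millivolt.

-48 mV

Vm = 60.0 · log₁₀[(Σ P·[cation]ₒ + Σ P·[anion]ᵢ) / (Σ P·[cation]ᵢ + Σ P·[anion]ₒ)]
Numerator = 1×9.85 + 0.072×149 = 20.58
Denominator = 1×129 + 0.072×13.8 = 130
Vm = 60.0 · log₁₀(0.1583) = 60.0 × (-0.8005) = -48.03 mV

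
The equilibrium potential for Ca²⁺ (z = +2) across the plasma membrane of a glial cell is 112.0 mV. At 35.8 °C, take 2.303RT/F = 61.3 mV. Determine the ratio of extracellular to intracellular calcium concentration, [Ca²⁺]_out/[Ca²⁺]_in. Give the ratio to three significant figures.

log₁₀([out]/[in]) = E·z/(61.3) = 112.0 × 2 / 61.3 = 3.6542
[out]/[in] = 10^(3.6542) = 4510

4510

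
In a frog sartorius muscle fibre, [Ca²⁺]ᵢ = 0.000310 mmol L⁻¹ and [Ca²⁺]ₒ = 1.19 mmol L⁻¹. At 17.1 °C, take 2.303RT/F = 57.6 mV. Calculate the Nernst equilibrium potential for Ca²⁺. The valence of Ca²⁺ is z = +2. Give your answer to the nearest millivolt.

E = (57.6/z) · log₁₀([Ca²⁺]_out/[Ca²⁺]_in) with z = +2.
= (57.6/2) · log₁₀(1.19/0.000310) = 28.80 · log₁₀(3839)
= 28.80 · (3.5842) = 103.22 mV

103 mV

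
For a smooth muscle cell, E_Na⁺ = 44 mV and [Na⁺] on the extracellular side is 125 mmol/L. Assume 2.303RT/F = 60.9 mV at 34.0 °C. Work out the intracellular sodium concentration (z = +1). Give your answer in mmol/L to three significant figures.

23.7 mmol/L

Nernst: E = (60.9/1) · log₁₀([out]/[in]), so log₁₀([out]/[in]) = 44.0 × 1 / 60.9 = 0.7225.
[out]/[in] = 10^(0.7225) = 5.278.
[in] = 125 / 5.278 = 23.68 mmol/L.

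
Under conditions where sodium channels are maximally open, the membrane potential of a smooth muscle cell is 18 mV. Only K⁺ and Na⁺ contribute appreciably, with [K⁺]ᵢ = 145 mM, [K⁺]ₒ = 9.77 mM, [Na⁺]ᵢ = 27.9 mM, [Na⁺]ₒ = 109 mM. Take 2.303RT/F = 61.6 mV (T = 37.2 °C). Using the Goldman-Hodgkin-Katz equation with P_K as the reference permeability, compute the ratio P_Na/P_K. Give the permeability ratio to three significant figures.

5.05

Let α = P_Na/P_K. GHK: Vm = 61.6·log₁₀[(Kₒ + α·Naₒ)/(Kᵢ + α·Naᵢ)].
10^(Vm/61.6) = 10^(18.0/61.6) = 1.9598
So 1.9598·(Kᵢ + α·Naᵢ) = Kₒ + α·Naₒ → α = (1.9598·145.0 − 9.77) / (109.0 − 1.9598·27.9)
α = (284.2 − 9.77) / (109.0 − 54.68) = 274.4/54.32 = 5.051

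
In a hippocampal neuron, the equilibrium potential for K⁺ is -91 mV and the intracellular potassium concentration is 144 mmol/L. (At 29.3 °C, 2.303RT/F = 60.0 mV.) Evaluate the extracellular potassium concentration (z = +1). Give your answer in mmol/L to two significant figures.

4.4 mmol/L

Nernst: E = (60.0/1) · log₁₀([out]/[in]), so log₁₀([out]/[in]) = -91.0 × 1 / 60.0 = -1.5167.
[out]/[in] = 10^(-1.5167) = 0.03043.
[out] = 0.03043 × 144 = 4.382 mmol/L.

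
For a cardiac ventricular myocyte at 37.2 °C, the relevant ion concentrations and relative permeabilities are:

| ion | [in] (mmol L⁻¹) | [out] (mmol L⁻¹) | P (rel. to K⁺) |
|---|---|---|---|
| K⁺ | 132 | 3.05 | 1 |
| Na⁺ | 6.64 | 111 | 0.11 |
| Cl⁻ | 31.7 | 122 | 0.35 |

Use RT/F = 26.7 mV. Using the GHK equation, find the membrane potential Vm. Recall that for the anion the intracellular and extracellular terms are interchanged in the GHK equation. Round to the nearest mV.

-51 mV

Vm = 26.7 · ln[(Σ P·[cation]ₒ + Σ P·[anion]ᵢ) / (Σ P·[cation]ᵢ + Σ P·[anion]ₒ)]
Numerator = 1×3.05 + 0.11×111 + 0.35×31.7 = 26.36
Denominator = 1×132 + 0.11×6.64 + 0.35×122 = 175.4
Vm = 26.7 · ln(0.15023) = 26.7 × (-1.8956) = -50.61 mV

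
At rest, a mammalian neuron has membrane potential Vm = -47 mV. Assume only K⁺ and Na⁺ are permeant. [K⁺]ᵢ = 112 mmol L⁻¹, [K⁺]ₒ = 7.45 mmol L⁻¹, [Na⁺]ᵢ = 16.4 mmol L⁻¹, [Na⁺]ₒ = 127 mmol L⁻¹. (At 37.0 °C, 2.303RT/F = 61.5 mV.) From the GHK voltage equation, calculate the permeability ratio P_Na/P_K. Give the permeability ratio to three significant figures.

Let α = P_Na/P_K. GHK: Vm = 61.5·log₁₀[(Kₒ + α·Naₒ)/(Kᵢ + α·Naᵢ)].
10^(Vm/61.5) = 10^(-47.0/61.5) = 0.1721
So 0.1721·(Kᵢ + α·Naᵢ) = Kₒ + α·Naₒ → α = (0.1721·112.0 − 7.45) / (127.0 − 0.1721·16.4)
α = (19.27 − 7.45) / (127.0 − 2.822) = 11.82/124.2 = 0.09523

0.0952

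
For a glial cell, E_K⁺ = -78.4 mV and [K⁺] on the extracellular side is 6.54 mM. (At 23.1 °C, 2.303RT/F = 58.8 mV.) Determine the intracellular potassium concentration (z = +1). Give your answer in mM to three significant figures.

141 mM

Nernst: E = (58.8/1) · log₁₀([out]/[in]), so log₁₀([out]/[in]) = -78.4 × 1 / 58.8 = -1.3333.
[out]/[in] = 10^(-1.3333) = 0.04642.
[in] = 6.54 / 0.04642 = 140.9 mM.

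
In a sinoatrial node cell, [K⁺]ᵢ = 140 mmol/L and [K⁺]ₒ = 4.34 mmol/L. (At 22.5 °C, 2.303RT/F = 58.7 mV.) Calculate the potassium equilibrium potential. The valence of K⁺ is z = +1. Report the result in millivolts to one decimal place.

-88.6 mV

E = (58.7/z) · log₁₀([K⁺]_out/[K⁺]_in) with z = +1.
= (58.7/1) · log₁₀(4.34/140) = 58.70 · log₁₀(0.031)
= 58.70 · (-1.5086) = -88.56 mV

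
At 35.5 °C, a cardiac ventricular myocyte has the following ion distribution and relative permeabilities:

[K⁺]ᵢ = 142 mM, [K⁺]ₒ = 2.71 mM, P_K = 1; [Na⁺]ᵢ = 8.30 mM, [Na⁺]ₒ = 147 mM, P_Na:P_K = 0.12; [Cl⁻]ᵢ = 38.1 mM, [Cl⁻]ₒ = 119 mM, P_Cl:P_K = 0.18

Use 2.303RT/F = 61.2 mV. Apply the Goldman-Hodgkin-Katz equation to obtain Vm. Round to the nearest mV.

Vm = 61.2 · log₁₀[(Σ P·[cation]ₒ + Σ P·[anion]ᵢ) / (Σ P·[cation]ᵢ + Σ P·[anion]ₒ)]
Numerator = 1×2.71 + 0.12×147 + 0.18×38.1 = 27.21
Denominator = 1×142 + 0.12×8.30 + 0.18×119 = 164.4
Vm = 61.2 · log₁₀(0.16548) = 61.2 × (-0.7812) = -47.81 mV

-48 mV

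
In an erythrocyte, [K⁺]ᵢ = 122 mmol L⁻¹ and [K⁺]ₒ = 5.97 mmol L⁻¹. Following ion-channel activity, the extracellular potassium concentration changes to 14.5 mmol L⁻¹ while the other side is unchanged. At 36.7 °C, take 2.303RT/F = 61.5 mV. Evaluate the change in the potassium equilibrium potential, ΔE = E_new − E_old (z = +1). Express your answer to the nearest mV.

24 mV

E_old = (61.5/1)·log₁₀(5.97/122) = -80.59 mV
E_new = (61.5/1)·log₁₀(14.5/122) = -56.89 mV
ΔE = -56.89 − (-80.59) = 23.70 mV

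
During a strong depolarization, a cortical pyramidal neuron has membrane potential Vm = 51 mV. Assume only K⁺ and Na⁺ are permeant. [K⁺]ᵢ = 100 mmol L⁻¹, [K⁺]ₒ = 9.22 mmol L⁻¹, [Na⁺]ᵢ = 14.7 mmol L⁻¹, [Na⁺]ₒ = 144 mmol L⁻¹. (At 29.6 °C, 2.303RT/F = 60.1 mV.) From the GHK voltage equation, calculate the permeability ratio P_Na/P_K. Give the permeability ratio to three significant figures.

17.3

Let α = P_Na/P_K. GHK: Vm = 60.1·log₁₀[(Kₒ + α·Naₒ)/(Kᵢ + α·Naᵢ)].
10^(Vm/60.1) = 10^(51.0/60.1) = 7.0564
So 7.0564·(Kᵢ + α·Naᵢ) = Kₒ + α·Naₒ → α = (7.0564·100.0 − 9.22) / (144.0 − 7.0564·14.7)
α = (705.6 − 9.22) / (144.0 − 103.7) = 696.4/40.27 = 17.29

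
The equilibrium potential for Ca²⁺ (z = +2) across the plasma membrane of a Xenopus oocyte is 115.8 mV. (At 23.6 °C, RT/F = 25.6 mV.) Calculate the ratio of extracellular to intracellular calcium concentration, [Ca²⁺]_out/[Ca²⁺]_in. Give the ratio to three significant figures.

ln([out]/[in]) = E·z/(25.6) = 115.8 × 2 / 25.6 = 9.0469
[out]/[in] = e^(9.0469) = 8492

8490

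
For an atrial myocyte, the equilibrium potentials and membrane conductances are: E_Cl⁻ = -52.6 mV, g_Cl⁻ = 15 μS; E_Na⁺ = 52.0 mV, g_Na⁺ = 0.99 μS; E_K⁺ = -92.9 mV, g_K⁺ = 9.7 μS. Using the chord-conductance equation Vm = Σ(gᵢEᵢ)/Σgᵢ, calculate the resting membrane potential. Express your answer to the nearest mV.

-64 mV

Σ gᵢEᵢ = 15·(-52.6) + 0.99·(52.0) + 9.7·(-92.9) = -1638.65
Σ gᵢ = 15 + 0.99 + 9.7 = 25.69
Vm = -1638.65 / 25.69 = -63.79 mV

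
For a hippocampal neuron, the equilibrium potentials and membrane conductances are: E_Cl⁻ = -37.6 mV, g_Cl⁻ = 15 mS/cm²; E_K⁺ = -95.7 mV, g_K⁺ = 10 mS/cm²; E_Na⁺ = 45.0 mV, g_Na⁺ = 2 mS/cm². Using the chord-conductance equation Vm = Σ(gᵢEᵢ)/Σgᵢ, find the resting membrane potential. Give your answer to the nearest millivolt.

-53 mV

Σ gᵢEᵢ = 15·(-37.6) + 10·(-95.7) + 2·(45.0) = -1431.00
Σ gᵢ = 15 + 10 + 2 = 27
Vm = -1431.00 / 27 = -53.00 mV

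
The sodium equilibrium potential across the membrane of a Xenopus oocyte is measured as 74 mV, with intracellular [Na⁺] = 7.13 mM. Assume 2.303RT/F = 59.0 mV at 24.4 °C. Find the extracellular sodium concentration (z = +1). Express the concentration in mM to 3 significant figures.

128 mM

Nernst: E = (59.0/1) · log₁₀([out]/[in]), so log₁₀([out]/[in]) = 74.0 × 1 / 59.0 = 1.2542.
[out]/[in] = 10^(1.2542) = 17.96.
[out] = 17.96 × 7.13 = 128 mM.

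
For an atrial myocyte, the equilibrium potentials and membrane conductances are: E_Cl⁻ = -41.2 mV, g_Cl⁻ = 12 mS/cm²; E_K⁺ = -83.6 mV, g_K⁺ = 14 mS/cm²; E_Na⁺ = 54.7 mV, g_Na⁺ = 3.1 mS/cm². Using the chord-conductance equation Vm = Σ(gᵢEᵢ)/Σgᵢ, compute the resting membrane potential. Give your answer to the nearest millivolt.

Σ gᵢEᵢ = 12·(-41.2) + 14·(-83.6) + 3.1·(54.7) = -1495.23
Σ gᵢ = 12 + 14 + 3.1 = 29.1
Vm = -1495.23 / 29.1 = -51.38 mV

-51 mV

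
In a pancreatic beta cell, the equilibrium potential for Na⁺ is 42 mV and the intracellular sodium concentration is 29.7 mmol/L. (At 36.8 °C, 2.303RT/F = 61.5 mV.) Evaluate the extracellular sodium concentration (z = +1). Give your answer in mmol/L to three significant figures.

143 mmol/L

Nernst: E = (61.5/1) · log₁₀([out]/[in]), so log₁₀([out]/[in]) = 42.0 × 1 / 61.5 = 0.6829.
[out]/[in] = 10^(0.6829) = 4.819.
[out] = 4.819 × 29.7 = 143.1 mmol/L.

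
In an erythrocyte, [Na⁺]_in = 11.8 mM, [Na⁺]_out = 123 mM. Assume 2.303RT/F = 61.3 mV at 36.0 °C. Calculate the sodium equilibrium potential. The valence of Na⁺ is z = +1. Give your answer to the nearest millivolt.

62 mV

E = (61.3/z) · log₁₀([Na⁺]_out/[Na⁺]_in) with z = +1.
= (61.3/1) · log₁₀(123/11.8) = 61.30 · log₁₀(10.42)
= 61.30 · (1.0180) = 62.40 mV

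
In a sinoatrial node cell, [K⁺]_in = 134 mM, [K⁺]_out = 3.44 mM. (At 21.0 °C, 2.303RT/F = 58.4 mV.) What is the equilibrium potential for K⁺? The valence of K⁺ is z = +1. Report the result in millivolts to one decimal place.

-92.9 mV

E = (58.4/z) · log₁₀([K⁺]_out/[K⁺]_in) with z = +1.
= (58.4/1) · log₁₀(3.44/134) = 58.40 · log₁₀(0.02567)
= 58.40 · (-1.5905) = -92.89 mV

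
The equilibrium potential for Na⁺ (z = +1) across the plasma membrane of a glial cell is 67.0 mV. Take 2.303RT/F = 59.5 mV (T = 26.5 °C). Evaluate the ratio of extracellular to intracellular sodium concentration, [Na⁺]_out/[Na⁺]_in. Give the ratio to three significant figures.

log₁₀([out]/[in]) = E·z/(59.5) = 67.0 × 1 / 59.5 = 1.1261
[out]/[in] = 10^(1.1261) = 13.37

13.4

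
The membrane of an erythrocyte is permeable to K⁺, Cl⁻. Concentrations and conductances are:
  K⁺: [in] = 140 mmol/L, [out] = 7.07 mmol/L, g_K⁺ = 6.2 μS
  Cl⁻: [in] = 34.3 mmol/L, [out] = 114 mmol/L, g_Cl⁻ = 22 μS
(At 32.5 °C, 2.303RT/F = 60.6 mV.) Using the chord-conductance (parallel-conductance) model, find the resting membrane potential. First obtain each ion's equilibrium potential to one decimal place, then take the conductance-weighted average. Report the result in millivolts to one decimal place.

-41.9 mV

E_K⁺ = (60.6/1)·log₁₀(7.07/140) = -78.6 mV
E_Cl⁻ = (60.6/-1)·log₁₀(114/34.3) = -31.6 mV
Vm = (Σ gᵢEᵢ)/(Σ gᵢ) = (6.2·-78.6 + 22·-31.6) / (6.2 + 22)
= -1182.52 / 28.2 = -41.93 mV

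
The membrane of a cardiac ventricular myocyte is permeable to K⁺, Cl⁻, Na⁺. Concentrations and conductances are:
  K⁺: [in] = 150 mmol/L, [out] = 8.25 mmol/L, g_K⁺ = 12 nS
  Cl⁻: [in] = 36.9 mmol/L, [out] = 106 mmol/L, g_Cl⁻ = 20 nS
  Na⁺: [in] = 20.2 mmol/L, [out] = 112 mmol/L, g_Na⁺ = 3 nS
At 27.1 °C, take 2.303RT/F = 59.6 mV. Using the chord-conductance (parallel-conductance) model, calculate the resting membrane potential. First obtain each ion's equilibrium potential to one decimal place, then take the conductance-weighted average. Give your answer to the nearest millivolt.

E_K⁺ = (59.6/1)·log₁₀(8.25/150) = -75.1 mV
E_Cl⁻ = (59.6/-1)·log₁₀(106/36.9) = -27.3 mV
E_Na⁺ = (59.6/1)·log₁₀(112/20.2) = 44.3 mV
Vm = (Σ gᵢEᵢ)/(Σ gᵢ) = (12·-75.1 + 20·-27.3 + 3·44.3) / (12 + 20 + 3)
= -1314.30 / 35 = -37.55 mV

-38 mV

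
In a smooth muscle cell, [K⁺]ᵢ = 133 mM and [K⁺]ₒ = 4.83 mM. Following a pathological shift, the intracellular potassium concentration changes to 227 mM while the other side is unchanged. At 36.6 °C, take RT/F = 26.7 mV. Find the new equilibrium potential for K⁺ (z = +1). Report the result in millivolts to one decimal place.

After the shift: [K⁺]_out = 4.83, [K⁺]_in = 227 mM.
E_new = (26.7/1)·ln(4.83/227) = 26.70 · (-3.8501) = -102.80 mV

-102.8 mV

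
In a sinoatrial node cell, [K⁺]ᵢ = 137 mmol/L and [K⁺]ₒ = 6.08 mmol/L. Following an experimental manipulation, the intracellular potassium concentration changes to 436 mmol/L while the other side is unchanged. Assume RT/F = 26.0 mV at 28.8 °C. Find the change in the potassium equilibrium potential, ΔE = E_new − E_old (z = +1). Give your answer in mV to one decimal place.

E_old = (26.0/1)·ln(6.08/137) = -80.99 mV
E_new = (26.0/1)·ln(6.08/436) = -111.09 mV
ΔE = -111.09 − (-80.99) = -30.10 mV

-30.1 mV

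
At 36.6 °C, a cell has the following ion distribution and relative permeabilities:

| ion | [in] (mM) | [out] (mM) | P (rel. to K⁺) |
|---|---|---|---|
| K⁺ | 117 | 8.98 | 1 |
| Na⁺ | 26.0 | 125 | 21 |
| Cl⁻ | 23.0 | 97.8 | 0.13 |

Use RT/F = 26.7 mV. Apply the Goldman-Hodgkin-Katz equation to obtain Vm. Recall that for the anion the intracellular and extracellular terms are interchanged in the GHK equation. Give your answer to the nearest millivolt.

36 mV

Vm = 26.7 · ln[(Σ P·[cation]ₒ + Σ P·[anion]ᵢ) / (Σ P·[cation]ᵢ + Σ P·[anion]ₒ)]
Numerator = 1×8.98 + 21×125 + 0.13×23.0 = 2637
Denominator = 1×117 + 21×26.0 + 0.13×97.8 = 675.7
Vm = 26.7 · ln(3.9025) = 26.7 × (1.3616) = 36.36 mV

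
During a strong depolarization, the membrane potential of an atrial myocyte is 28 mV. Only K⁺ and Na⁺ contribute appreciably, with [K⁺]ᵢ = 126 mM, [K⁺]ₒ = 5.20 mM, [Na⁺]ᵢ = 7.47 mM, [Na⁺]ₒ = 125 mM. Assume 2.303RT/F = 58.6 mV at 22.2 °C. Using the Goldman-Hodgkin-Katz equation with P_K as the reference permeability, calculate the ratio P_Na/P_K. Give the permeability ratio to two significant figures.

Let α = P_Na/P_K. GHK: Vm = 58.6·log₁₀[(Kₒ + α·Naₒ)/(Kᵢ + α·Naᵢ)].
10^(Vm/58.6) = 10^(28.0/58.6) = 3.0048
So 3.0048·(Kᵢ + α·Naᵢ) = Kₒ + α·Naₒ → α = (3.0048·126.0 − 5.2) / (125.0 − 3.0048·7.47)
α = (378.6 − 5.2) / (125.0 − 22.45) = 373.4/102.6 = 3.641

3.6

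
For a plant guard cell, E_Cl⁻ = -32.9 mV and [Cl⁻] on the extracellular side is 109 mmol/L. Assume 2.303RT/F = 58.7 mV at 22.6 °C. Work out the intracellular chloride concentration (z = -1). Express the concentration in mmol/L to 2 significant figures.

Nernst: E = (58.7/-1) · log₁₀([out]/[in]), so log₁₀([out]/[in]) = -32.9 × -1 / 58.7 = 0.5605.
[out]/[in] = 10^(0.5605) = 3.635.
[in] = 109 / 3.635 = 29.99 mmol/L.

30 mmol/L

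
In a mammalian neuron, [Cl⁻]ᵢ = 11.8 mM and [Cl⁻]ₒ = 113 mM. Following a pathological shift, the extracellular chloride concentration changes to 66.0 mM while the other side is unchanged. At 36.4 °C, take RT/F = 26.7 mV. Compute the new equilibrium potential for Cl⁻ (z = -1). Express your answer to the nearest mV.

After the shift: [Cl⁻]_out = 66.0, [Cl⁻]_in = 11.8 mM.
E_new = (26.7/-1)·ln(66.0/11.8) = -26.70 · (1.7216) = -45.97 mV

-46 mV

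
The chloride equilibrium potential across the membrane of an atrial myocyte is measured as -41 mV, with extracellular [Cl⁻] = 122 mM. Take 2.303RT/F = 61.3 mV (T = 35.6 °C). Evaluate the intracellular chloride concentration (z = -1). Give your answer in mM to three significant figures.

Nernst: E = (61.3/-1) · log₁₀([out]/[in]), so log₁₀([out]/[in]) = -41.0 × -1 / 61.3 = 0.6688.
[out]/[in] = 10^(0.6688) = 4.665.
[in] = 122 / 4.665 = 26.15 mM.

26.2 mM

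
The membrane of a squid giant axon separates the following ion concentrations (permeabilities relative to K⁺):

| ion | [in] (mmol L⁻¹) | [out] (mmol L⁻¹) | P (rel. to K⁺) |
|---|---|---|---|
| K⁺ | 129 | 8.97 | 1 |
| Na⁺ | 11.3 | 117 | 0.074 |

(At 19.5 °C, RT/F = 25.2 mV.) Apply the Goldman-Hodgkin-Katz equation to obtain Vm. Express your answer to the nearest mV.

Vm = 25.2 · ln[(Σ P·[cation]ₒ + Σ P·[anion]ᵢ) / (Σ P·[cation]ᵢ + Σ P·[anion]ₒ)]
Numerator = 1×8.97 + 0.074×117 = 17.63
Denominator = 1×129 + 0.074×11.3 = 129.8
Vm = 25.2 · ln(0.13577) = 25.2 × (-1.9968) = -50.32 mV

-50 mV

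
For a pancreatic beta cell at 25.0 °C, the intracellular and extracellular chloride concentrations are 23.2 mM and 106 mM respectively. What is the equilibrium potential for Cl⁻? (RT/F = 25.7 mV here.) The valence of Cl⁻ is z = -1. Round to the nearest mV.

-39 mV

E = (25.7/z) · ln([Cl⁻]_out/[Cl⁻]_in) with z = -1.
For an anion, dividing by z = -1 reverses the sign.
= (25.7/-1) · ln(106/23.2) = -25.70 · ln(4.569)
= -25.70 · (1.5193) = -39.05 mV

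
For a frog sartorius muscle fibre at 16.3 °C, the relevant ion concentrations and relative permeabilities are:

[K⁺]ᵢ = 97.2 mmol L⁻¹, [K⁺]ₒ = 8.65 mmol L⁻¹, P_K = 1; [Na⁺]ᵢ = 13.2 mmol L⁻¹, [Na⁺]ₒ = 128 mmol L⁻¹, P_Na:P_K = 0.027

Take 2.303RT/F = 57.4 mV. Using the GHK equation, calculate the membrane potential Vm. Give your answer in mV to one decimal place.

Vm = 57.4 · log₁₀[(Σ P·[cation]ₒ + Σ P·[anion]ᵢ) / (Σ P·[cation]ᵢ + Σ P·[anion]ₒ)]
Numerator = 1×8.65 + 0.027×128 = 12.11
Denominator = 1×97.2 + 0.027×13.2 = 97.56
Vm = 57.4 · log₁₀(0.12409) = 57.4 × (-0.9063) = -52.02 mV

-52.0 mV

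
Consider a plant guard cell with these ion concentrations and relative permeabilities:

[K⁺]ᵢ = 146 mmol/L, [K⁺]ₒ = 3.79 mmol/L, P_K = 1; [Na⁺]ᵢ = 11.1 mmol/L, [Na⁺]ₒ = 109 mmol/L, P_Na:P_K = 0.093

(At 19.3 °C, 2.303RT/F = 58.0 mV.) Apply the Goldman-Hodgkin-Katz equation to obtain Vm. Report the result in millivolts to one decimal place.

Vm = 58.0 · log₁₀[(Σ P·[cation]ₒ + Σ P·[anion]ᵢ) / (Σ P·[cation]ᵢ + Σ P·[anion]ₒ)]
Numerator = 1×3.79 + 0.093×109 = 13.93
Denominator = 1×146 + 0.093×11.1 = 147
Vm = 58.0 · log₁₀(0.094721) = 58.0 × (-1.0236) = -59.37 mV

-59.4 mV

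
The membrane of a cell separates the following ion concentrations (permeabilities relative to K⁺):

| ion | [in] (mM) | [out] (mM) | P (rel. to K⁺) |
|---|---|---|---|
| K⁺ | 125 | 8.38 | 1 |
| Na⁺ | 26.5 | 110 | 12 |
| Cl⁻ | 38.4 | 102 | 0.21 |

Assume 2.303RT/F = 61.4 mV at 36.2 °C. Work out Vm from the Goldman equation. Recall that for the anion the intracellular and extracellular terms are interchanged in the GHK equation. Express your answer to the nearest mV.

Vm = 61.4 · log₁₀[(Σ P·[cation]ₒ + Σ P·[anion]ᵢ) / (Σ P·[cation]ᵢ + Σ P·[anion]ₒ)]
Numerator = 1×8.38 + 12×110 + 0.21×38.4 = 1336
Denominator = 1×125 + 12×26.5 + 0.21×102 = 464.4
Vm = 61.4 · log₁₀(2.8777) = 61.4 × (0.4590) = 28.19 mV

28 mV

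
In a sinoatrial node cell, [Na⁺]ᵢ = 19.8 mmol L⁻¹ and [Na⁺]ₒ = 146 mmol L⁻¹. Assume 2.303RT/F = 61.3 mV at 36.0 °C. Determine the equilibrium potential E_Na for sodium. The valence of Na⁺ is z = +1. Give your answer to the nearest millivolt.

E = (61.3/z) · log₁₀([Na⁺]_out/[Na⁺]_in) with z = +1.
= (61.3/1) · log₁₀(146/19.8) = 61.30 · log₁₀(7.374)
= 61.30 · (0.8677) = 53.19 mV

53 mV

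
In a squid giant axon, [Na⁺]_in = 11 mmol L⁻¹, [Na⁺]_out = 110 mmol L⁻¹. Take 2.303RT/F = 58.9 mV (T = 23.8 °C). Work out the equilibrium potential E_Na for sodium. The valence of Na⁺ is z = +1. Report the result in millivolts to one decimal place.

E = (58.9/z) · log₁₀([Na⁺]_out/[Na⁺]_in) with z = +1.
= (58.9/1) · log₁₀(110/11) = 58.90 · log₁₀(10)
= 58.90 · (1.0000) = 58.90 mV

58.9 mV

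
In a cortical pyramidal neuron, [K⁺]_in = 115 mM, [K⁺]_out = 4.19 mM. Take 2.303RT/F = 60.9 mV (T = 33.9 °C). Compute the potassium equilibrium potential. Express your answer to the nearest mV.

-88 mV

E = (60.9/z) · log₁₀([K⁺]_out/[K⁺]_in) with z = +1.
= (60.9/1) · log₁₀(4.19/115) = 60.90 · log₁₀(0.03643)
= 60.90 · (-1.4385) = -87.60 mV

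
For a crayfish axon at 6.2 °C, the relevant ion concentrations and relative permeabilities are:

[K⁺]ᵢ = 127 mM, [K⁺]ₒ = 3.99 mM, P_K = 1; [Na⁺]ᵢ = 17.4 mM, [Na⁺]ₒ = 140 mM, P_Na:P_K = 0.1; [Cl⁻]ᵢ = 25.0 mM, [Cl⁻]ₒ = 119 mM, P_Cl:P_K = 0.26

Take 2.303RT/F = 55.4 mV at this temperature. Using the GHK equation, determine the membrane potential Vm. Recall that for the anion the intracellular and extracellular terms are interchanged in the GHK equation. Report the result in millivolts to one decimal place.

-45.1 mV

Vm = 55.4 · log₁₀[(Σ P·[cation]ₒ + Σ P·[anion]ᵢ) / (Σ P·[cation]ᵢ + Σ P·[anion]ₒ)]
Numerator = 1×3.99 + 0.1×140 + 0.26×25.0 = 24.49
Denominator = 1×127 + 0.1×17.4 + 0.26×119 = 159.7
Vm = 55.4 · log₁₀(0.15337) = 55.4 × (-0.8143) = -45.11 mV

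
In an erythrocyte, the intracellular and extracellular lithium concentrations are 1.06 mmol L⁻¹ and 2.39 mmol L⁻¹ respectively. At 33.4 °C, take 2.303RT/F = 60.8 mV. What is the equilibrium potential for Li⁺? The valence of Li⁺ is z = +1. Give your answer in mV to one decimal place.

E = (60.8/z) · log₁₀([Li⁺]_out/[Li⁺]_in) with z = +1.
= (60.8/1) · log₁₀(2.39/1.06) = 60.80 · log₁₀(2.255)
= 60.80 · (0.3531) = 21.47 mV

21.5 mV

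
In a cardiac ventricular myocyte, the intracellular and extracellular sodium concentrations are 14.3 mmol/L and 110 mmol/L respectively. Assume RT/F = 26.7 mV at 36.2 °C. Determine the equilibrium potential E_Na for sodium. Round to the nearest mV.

54 mV

E = (26.7/z) · ln([Na⁺]_out/[Na⁺]_in) with z = +1.
= (26.7/1) · ln(110/14.3) = 26.70 · ln(7.692)
= 26.70 · (2.0402) = 54.47 mV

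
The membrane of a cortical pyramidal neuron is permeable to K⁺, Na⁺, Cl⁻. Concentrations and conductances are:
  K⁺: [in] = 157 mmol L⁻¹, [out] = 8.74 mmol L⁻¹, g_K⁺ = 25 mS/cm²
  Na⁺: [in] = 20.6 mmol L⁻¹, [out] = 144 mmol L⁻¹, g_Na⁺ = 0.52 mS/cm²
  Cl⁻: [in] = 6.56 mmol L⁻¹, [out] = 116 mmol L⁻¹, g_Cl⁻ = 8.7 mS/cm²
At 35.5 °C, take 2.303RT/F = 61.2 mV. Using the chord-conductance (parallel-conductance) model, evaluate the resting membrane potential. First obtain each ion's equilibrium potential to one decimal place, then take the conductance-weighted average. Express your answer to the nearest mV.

E_K⁺ = (61.2/1)·log₁₀(8.74/157) = -76.8 mV
E_Na⁺ = (61.2/1)·log₁₀(144/20.6) = 51.7 mV
E_Cl⁻ = (61.2/-1)·log₁₀(116/6.56) = -76.4 mV
Vm = (Σ gᵢEᵢ)/(Σ gᵢ) = (25·-76.8 + 0.52·51.7 + 8.7·-76.4) / (25 + 0.52 + 8.7)
= -2557.80 / 34.22 = -74.75 mV

-75 mV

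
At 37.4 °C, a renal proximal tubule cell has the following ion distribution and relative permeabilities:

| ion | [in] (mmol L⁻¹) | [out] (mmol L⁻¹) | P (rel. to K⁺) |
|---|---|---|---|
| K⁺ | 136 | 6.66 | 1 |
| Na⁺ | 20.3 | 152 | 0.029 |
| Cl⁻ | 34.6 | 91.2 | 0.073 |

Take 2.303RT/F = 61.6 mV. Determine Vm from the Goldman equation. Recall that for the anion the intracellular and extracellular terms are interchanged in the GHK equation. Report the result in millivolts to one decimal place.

Vm = 61.6 · log₁₀[(Σ P·[cation]ₒ + Σ P·[anion]ᵢ) / (Σ P·[cation]ᵢ + Σ P·[anion]ₒ)]
Numerator = 1×6.66 + 0.029×152 + 0.073×34.6 = 13.59
Denominator = 1×136 + 0.029×20.3 + 0.073×91.2 = 143.2
Vm = 61.6 · log₁₀(0.094898) = 61.6 × (-1.0227) = -63.00 mV

-63.0 mV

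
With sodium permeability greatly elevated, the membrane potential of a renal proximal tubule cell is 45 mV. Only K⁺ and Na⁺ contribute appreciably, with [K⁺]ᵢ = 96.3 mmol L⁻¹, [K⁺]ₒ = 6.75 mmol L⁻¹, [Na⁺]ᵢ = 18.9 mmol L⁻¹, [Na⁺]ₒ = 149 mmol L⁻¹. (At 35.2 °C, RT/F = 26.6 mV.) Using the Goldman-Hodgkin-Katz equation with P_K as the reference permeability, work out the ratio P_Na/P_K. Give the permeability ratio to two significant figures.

11

Let α = P_Na/P_K. GHK: Vm = 26.6·ln[(Kₒ + α·Naₒ)/(Kᵢ + α·Naᵢ)].
e^(Vm/26.6) = e^(45.0/26.6) = 5.4289
So 5.4289·(Kᵢ + α·Naᵢ) = Kₒ + α·Naₒ → α = (5.4289·96.3 − 6.75) / (149.0 − 5.4289·18.9)
α = (522.8 − 6.75) / (149.0 − 102.6) = 516/46.39 = 11.12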